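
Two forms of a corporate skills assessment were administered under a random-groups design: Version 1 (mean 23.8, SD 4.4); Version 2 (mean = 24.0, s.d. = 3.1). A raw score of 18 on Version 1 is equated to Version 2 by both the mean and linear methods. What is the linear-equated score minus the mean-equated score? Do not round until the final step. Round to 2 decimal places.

1.71

Mean-equated: 18 + (24.0 − 23.8) = 18.20
Linear-equated: (3.1/4.4)(18 − 23.8) + 24.0 = 19.914
Difference = 19.914 − 18.20 = 1.71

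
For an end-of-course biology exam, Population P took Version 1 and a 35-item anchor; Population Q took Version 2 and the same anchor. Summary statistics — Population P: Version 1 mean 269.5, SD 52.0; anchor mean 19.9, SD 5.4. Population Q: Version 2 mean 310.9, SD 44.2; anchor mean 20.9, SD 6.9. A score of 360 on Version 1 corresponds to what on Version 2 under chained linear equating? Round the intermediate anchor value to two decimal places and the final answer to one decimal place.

Version 1 → anchor (Population P): v = (5.4/52.0)(360 − 269.5) + 19.9 = 29.30
anchor → Version 2 (Population Q): y = (44.2/6.9)(29.30 − 20.9) + 310.9 = 364.7

364.7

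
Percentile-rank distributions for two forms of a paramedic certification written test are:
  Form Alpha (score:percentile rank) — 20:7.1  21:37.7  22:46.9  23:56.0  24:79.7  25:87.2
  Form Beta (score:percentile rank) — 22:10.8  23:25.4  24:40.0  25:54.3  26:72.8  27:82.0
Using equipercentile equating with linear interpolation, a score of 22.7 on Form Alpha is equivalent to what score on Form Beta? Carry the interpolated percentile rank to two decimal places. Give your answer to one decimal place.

PR of 22.7 on Form Alpha: 46.9 + (22.7 − 22)/(23 − 22) × (56.0 − 46.9) = 53.27
On Form Beta, PR 53.27 falls between score 24 (PR 40.0) and 25 (PR 54.3).
Interpolate: 24 + (53.27 − 40.0)/(54.3 − 40.0) × (25 − 24) = 24.9

24.9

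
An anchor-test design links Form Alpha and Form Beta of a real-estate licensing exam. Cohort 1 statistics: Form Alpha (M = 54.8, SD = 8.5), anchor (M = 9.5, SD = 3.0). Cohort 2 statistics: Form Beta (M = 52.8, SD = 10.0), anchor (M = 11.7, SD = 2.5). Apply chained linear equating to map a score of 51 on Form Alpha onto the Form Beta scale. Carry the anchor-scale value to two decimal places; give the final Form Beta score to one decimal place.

38.6

Form Alpha → anchor (Cohort 1): v = (3.0/8.5)(51 − 54.8) + 9.5 = 8.16
anchor → Form Beta (Cohort 2): y = (10.0/2.5)(8.16 − 11.7) + 52.8 = 38.6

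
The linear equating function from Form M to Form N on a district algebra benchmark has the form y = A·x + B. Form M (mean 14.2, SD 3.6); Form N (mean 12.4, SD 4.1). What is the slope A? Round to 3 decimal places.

1.139

A = SD_Y / SD_X = 4.1 / 3.6 = 1.139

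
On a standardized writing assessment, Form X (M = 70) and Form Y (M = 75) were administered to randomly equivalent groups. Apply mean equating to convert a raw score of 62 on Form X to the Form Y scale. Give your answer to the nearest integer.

67

Mean equating: y = x + (M_Y − M_X) = 62 + (75 − 70) = 67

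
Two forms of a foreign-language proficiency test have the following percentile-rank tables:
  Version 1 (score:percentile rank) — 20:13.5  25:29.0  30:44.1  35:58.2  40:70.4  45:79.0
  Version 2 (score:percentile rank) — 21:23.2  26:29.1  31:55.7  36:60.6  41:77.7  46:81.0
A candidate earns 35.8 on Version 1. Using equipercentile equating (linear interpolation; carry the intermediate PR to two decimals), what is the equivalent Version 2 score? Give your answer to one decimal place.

PR of 35.8 on Version 1: 58.2 + (35.8 − 35)/(40 − 35) × (70.4 − 58.2) = 60.15
On Version 2, PR 60.15 falls between score 31 (PR 55.7) and 36 (PR 60.6).
Interpolate: 31 + (60.15 − 55.7)/(60.6 − 55.7) × (36 − 31) = 35.5

35.5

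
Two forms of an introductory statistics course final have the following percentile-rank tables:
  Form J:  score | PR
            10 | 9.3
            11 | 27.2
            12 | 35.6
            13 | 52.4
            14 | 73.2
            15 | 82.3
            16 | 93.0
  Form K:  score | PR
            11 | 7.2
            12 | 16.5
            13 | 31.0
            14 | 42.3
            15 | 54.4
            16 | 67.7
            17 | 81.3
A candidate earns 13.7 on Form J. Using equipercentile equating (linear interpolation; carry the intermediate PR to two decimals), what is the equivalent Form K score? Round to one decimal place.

PR of 13.7 on Form J: 52.4 + (13.7 − 13)/(14 − 13) × (73.2 − 52.4) = 66.96
On Form K, PR 66.96 falls between score 15 (PR 54.4) and 16 (PR 67.7).
Interpolate: 15 + (66.96 − 54.4)/(67.7 − 54.4) × (16 − 15) = 15.9

15.9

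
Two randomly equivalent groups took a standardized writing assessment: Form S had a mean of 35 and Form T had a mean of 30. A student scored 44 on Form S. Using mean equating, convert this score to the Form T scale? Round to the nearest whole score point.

39

Mean equating: y = x + (M_Y − M_X) = 44 + (30 − 35) = 39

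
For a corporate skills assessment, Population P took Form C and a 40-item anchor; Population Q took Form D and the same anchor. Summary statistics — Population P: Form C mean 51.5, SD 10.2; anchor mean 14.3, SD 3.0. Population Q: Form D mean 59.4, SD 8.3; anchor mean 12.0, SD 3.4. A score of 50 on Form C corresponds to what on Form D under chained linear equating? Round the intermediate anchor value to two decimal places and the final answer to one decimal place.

Form C → anchor (Population P): v = (3.0/10.2)(50 − 51.5) + 14.3 = 13.86
anchor → Form D (Population Q): y = (8.3/3.4)(13.86 − 12.0) + 59.4 = 63.9

63.9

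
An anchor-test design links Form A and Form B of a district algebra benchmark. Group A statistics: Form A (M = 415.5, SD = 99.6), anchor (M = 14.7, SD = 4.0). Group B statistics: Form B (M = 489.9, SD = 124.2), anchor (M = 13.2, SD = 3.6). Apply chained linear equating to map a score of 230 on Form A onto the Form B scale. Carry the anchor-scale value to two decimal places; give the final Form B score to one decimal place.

Form A → anchor (Group A): v = (4.0/99.6)(230 − 415.5) + 14.7 = 7.25
anchor → Form B (Group B): y = (124.2/3.6)(7.25 − 13.2) + 489.9 = 284.6

284.6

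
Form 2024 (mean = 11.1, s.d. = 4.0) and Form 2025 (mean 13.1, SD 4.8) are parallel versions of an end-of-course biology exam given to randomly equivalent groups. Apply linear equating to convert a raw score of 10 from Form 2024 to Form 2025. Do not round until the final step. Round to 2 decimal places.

Linear equating: y = (SD_Y/SD_X)(x − M_X) + M_Y
y = (4.8/4.0)(10 − 11.1) + 13.1
y = 1.200000 × -1.1 + 13.1 = -1.3200 + 13.1 = 11.78

11.78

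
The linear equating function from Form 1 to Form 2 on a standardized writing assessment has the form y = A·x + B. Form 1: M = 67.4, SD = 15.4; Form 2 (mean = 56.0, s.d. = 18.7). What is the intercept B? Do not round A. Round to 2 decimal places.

A = SD_Y / SD_X = 18.7 / 15.4 = 1.214286
B = M_Y − A·M_X = 56.0 − 1.214286 × 67.4 = -25.84

-25.84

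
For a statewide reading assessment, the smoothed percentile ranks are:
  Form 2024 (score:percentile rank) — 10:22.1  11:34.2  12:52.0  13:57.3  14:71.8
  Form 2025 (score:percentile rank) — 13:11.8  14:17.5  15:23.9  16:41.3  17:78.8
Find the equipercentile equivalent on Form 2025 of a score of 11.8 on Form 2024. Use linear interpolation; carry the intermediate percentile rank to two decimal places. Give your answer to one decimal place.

16.2

PR of 11.8 on Form 2024: 34.2 + (11.8 − 11)/(12 − 11) × (52.0 − 34.2) = 48.44
On Form 2025, PR 48.44 falls between score 16 (PR 41.3) and 17 (PR 78.8).
Interpolate: 16 + (48.44 − 41.3)/(78.8 − 41.3) × (17 − 16) = 16.2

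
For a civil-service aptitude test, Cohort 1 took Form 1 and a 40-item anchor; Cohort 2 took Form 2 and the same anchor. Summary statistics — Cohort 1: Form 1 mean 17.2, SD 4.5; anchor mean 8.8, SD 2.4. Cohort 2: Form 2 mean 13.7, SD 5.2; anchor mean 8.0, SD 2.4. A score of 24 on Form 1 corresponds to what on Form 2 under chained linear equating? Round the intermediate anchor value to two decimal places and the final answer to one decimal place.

23.3

Form 1 → anchor (Cohort 1): v = (2.4/4.5)(24 − 17.2) + 8.8 = 12.43
anchor → Form 2 (Cohort 2): y = (5.2/2.4)(12.43 − 8.0) + 13.7 = 23.3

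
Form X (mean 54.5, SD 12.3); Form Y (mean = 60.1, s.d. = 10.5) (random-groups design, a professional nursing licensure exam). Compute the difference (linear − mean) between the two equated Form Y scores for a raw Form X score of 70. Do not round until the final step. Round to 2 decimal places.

-2.27

Mean-equated: 70 + (60.1 − 54.5) = 75.60
Linear-equated: (10.5/12.3)(70 − 54.5) + 60.1 = 73.332
Difference = 73.332 − 75.60 = -2.27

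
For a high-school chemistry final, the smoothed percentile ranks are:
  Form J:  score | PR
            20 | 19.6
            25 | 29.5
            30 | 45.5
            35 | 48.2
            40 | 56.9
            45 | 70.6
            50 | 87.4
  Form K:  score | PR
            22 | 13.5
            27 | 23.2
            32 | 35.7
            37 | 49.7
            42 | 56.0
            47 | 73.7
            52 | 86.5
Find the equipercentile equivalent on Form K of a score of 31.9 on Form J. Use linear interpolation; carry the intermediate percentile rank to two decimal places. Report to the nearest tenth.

PR of 31.9 on Form J: 45.5 + (31.9 − 30)/(35 − 30) × (48.2 − 45.5) = 46.53
On Form K, PR 46.53 falls between score 32 (PR 35.7) and 37 (PR 49.7).
Interpolate: 32 + (46.53 − 35.7)/(49.7 − 35.7) × (37 − 32) = 35.9

35.9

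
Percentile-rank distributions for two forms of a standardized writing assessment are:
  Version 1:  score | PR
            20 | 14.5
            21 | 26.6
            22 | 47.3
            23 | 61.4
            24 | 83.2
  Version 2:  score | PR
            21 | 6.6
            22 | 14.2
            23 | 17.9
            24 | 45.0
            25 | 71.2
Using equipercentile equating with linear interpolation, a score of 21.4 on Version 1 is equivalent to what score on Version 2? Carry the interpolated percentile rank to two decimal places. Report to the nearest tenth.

PR of 21.4 on Version 1: 26.6 + (21.4 − 21)/(22 − 21) × (47.3 − 26.6) = 34.88
On Version 2, PR 34.88 falls between score 23 (PR 17.9) and 24 (PR 45.0).
Interpolate: 23 + (34.88 − 17.9)/(45.0 − 17.9) × (24 − 23) = 23.6

23.6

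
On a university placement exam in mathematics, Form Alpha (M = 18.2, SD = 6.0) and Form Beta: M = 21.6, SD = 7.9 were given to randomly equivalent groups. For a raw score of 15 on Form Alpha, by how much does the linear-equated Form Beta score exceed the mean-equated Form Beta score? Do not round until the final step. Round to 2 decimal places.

Mean-equated: 15 + (21.6 − 18.2) = 18.40
Linear-equated: (7.9/6.0)(15 − 18.2) + 21.6 = 17.387
Difference = 17.387 − 18.40 = -1.01

-1.01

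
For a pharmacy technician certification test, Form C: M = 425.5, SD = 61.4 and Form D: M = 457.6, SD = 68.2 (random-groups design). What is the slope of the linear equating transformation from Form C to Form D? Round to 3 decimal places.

A = SD_Y / SD_X = 68.2 / 61.4 = 1.111

1.111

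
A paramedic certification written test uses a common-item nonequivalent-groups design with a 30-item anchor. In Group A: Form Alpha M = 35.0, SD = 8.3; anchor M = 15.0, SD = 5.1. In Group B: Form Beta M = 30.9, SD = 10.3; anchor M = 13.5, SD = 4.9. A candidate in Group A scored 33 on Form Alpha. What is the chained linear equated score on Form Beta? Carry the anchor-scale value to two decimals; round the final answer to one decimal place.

Form Alpha → anchor (Group A): v = (5.1/8.3)(33 − 35.0) + 15.0 = 13.77
anchor → Form Beta (Group B): y = (10.3/4.9)(13.77 − 13.5) + 30.9 = 31.5

31.5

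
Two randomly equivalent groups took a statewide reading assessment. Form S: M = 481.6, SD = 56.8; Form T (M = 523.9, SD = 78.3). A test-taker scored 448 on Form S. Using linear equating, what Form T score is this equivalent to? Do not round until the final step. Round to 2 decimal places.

477.58

Linear equating: y = (SD_Y/SD_X)(x − M_X) + M_Y
y = (78.3/56.8)(448 − 481.6) + 523.9
y = 1.378521 × -33.6 + 523.9 = -46.3183 + 523.9 = 477.58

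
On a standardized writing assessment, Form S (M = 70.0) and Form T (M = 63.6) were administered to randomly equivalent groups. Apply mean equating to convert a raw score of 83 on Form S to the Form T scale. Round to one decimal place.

76.6

Mean equating: y = x + (M_Y − M_X) = 83 + (63.6 − 70.0) = 76.6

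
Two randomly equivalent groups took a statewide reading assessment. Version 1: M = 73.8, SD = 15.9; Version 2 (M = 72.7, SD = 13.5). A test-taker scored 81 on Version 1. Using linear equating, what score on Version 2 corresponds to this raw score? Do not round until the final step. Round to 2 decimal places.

78.81

Linear equating: y = (SD_Y/SD_X)(x − M_X) + M_Y
y = (13.5/15.9)(81 − 73.8) + 72.7
y = 0.849057 × 7.2 + 72.7 = 6.1132 + 72.7 = 78.81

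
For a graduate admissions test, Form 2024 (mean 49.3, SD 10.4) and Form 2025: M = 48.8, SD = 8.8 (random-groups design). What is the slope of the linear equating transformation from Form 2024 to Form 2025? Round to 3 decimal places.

0.846

A = SD_Y / SD_X = 8.8 / 10.4 = 0.846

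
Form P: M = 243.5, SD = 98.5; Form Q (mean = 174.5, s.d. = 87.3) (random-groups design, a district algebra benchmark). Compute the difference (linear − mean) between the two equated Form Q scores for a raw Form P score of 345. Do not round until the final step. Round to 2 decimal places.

Mean-equated: 345 + (174.5 − 243.5) = 276.00
Linear-equated: (87.3/98.5)(345 − 243.5) + 174.5 = 264.459
Difference = 264.459 − 276.00 = -11.54

-11.54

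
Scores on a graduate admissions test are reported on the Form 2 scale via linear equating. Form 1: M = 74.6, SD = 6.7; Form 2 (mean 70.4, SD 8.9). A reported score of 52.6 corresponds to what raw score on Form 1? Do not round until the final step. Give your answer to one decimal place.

Invert y = (SD_Y/SD_X)(x − M_X) + M_Y:
x = (SD_X/SD_Y)(y − M_Y) + M_X = (6.7/8.9)(52.6 − 70.4) + 74.6
x = 0.752809 × -17.800 + 74.6 = 61.2

61.2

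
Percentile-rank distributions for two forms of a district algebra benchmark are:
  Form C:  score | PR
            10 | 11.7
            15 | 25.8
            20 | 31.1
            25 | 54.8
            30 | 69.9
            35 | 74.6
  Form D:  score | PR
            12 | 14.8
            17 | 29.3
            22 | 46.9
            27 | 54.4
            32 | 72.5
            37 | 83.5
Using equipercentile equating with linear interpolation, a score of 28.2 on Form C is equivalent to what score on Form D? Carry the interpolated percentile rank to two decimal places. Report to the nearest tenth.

PR of 28.2 on Form C: 54.8 + (28.2 − 25)/(30 − 25) × (69.9 − 54.8) = 64.46
On Form D, PR 64.46 falls between score 27 (PR 54.4) and 32 (PR 72.5).
Interpolate: 27 + (64.46 − 54.4)/(72.5 − 54.4) × (32 − 27) = 29.8

29.8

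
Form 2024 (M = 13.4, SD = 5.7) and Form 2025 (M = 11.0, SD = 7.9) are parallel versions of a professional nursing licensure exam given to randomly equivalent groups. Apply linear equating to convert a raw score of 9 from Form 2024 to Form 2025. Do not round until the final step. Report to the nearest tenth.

Linear equating: y = (SD_Y/SD_X)(x − M_X) + M_Y
y = (7.9/5.7)(9 − 13.4) + 11.0
y = 1.385965 × -4.4 + 11.0 = -6.0982 + 11.0 = 4.9

4.9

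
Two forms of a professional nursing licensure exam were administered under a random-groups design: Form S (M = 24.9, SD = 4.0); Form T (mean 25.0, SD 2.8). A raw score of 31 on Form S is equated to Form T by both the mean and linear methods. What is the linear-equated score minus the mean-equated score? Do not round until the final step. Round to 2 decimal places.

-1.83

Mean-equated: 31 + (25.0 − 24.9) = 31.10
Linear-equated: (2.8/4.0)(31 − 24.9) + 25.0 = 29.270
Difference = 29.270 − 31.10 = -1.83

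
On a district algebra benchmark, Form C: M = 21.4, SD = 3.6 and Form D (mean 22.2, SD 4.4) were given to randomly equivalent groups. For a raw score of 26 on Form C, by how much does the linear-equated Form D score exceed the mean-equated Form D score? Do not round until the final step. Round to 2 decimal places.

Mean-equated: 26 + (22.2 − 21.4) = 26.80
Linear-equated: (4.4/3.6)(26 − 21.4) + 22.2 = 27.822
Difference = 27.822 − 26.80 = 1.02

1.02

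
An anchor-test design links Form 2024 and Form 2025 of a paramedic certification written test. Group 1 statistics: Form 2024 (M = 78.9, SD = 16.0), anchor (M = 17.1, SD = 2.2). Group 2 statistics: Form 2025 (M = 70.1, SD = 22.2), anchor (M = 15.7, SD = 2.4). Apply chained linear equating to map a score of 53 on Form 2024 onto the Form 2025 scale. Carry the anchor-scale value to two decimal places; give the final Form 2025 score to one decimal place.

50.1

Form 2024 → anchor (Group 1): v = (2.2/16.0)(53 − 78.9) + 17.1 = 13.54
anchor → Form 2025 (Group 2): y = (22.2/2.4)(13.54 − 15.7) + 70.1 = 50.1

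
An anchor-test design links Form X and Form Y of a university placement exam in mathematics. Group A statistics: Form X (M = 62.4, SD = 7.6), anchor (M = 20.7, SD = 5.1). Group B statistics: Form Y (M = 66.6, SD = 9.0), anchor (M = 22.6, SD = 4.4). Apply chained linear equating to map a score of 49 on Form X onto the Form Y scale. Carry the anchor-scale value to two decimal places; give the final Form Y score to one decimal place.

Form X → anchor (Group A): v = (5.1/7.6)(49 − 62.4) + 20.7 = 11.71
anchor → Form Y (Group B): y = (9.0/4.4)(11.71 − 22.6) + 66.6 = 44.3

44.3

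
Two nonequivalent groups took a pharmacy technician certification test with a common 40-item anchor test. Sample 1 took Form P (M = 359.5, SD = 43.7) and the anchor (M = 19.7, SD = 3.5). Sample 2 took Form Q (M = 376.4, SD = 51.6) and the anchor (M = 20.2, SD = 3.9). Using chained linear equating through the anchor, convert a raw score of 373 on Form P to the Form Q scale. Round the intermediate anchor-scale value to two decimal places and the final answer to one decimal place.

Form P → anchor (Sample 1): v = (3.5/43.7)(373 − 359.5) + 19.7 = 20.78
anchor → Form Q (Sample 2): y = (51.6/3.9)(20.78 − 20.2) + 376.4 = 384.1

384.1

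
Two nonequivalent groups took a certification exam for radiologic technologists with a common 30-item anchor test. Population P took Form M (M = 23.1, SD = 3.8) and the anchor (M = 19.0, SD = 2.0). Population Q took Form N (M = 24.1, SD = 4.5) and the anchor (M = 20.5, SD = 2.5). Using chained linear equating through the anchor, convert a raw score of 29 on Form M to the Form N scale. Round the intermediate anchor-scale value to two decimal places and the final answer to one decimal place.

27.0

Form M → anchor (Population P): v = (2.0/3.8)(29 − 23.1) + 19.0 = 22.11
anchor → Form N (Population Q): y = (4.5/2.5)(22.11 − 20.5) + 24.1 = 27.0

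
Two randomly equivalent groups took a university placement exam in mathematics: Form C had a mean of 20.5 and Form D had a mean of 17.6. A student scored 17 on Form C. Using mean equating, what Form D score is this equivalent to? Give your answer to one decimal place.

14.1

Mean equating: y = x + (M_Y − M_X) = 17 + (17.6 − 20.5) = 14.1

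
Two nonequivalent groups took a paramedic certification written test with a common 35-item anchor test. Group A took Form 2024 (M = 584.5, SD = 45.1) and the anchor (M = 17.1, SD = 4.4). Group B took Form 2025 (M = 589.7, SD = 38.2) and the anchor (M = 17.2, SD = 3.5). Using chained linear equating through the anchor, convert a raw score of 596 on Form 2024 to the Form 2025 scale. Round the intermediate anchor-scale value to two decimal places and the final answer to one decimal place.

600.8

Form 2024 → anchor (Group A): v = (4.4/45.1)(596 − 584.5) + 17.1 = 18.22
anchor → Form 2025 (Group B): y = (38.2/3.5)(18.22 − 17.2) + 589.7 = 600.8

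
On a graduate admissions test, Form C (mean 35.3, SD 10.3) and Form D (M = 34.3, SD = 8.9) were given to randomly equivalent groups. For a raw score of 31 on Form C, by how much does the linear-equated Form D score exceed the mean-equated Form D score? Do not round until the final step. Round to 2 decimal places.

Mean-equated: 31 + (34.3 − 35.3) = 30.00
Linear-equated: (8.9/10.3)(31 − 35.3) + 34.3 = 30.584
Difference = 30.584 − 30.00 = 0.58

0.58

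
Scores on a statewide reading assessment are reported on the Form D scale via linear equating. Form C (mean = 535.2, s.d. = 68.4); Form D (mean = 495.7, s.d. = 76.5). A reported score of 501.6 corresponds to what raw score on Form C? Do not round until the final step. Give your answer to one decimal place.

Invert y = (SD_Y/SD_X)(x − M_X) + M_Y:
x = (SD_X/SD_Y)(y − M_Y) + M_X = (68.4/76.5)(501.6 − 495.7) + 535.2
x = 0.894118 × 5.900 + 535.2 = 540.5

540.5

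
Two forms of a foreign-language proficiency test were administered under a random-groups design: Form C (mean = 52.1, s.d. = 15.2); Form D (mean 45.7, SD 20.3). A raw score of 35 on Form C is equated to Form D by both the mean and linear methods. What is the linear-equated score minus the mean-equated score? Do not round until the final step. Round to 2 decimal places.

Mean-equated: 35 + (45.7 − 52.1) = 28.60
Linear-equated: (20.3/15.2)(35 − 52.1) + 45.7 = 22.862
Difference = 22.862 − 28.60 = -5.74

-5.74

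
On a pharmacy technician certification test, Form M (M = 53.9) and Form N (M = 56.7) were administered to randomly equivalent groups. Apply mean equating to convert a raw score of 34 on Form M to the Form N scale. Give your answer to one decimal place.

Mean equating: y = x + (M_Y − M_X) = 34 + (56.7 − 53.9) = 36.8

36.8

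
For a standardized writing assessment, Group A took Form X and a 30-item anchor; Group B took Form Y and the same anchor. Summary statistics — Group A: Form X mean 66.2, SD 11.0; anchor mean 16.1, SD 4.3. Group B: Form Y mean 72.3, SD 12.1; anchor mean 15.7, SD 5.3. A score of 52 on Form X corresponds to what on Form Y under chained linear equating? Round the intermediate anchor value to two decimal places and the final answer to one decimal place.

Form X → anchor (Group A): v = (4.3/11.0)(52 − 66.2) + 16.1 = 10.55
anchor → Form Y (Group B): y = (12.1/5.3)(10.55 − 15.7) + 72.3 = 60.5

60.5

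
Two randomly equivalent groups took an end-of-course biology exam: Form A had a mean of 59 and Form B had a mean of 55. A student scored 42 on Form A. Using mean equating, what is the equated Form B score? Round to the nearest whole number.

38

Mean equating: y = x + (M_Y − M_X) = 42 + (55 − 59) = 38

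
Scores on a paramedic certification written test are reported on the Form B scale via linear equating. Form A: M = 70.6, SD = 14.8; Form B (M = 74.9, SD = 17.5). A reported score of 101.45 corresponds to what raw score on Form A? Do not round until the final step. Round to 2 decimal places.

93.05

Invert y = (SD_Y/SD_X)(x − M_X) + M_Y:
x = (SD_X/SD_Y)(y − M_Y) + M_X = (14.8/17.5)(101.45 − 74.9) + 70.6
x = 0.845714 × 26.550 + 70.6 = 93.05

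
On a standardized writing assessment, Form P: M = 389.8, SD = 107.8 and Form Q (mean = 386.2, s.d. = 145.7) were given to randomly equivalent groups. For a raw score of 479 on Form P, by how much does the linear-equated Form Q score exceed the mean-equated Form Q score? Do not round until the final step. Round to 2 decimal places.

Mean-equated: 479 + (386.2 − 389.8) = 475.40
Linear-equated: (145.7/107.8)(479 − 389.8) + 386.2 = 506.761
Difference = 506.761 − 475.40 = 31.36

31.36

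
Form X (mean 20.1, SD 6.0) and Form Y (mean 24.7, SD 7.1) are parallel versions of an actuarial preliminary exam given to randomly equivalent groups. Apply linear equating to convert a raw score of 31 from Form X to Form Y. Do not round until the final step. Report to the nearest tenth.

37.6

Linear equating: y = (SD_Y/SD_X)(x − M_X) + M_Y
y = (7.1/6.0)(31 − 20.1) + 24.7
y = 1.183333 × 10.9 + 24.7 = 12.8983 + 24.7 = 37.6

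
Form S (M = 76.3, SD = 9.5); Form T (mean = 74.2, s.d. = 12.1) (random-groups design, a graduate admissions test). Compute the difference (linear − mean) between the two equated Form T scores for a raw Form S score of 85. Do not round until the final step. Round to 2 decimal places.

Mean-equated: 85 + (74.2 − 76.3) = 82.90
Linear-equated: (12.1/9.5)(85 − 76.3) + 74.2 = 85.281
Difference = 85.281 − 82.90 = 2.38

2.38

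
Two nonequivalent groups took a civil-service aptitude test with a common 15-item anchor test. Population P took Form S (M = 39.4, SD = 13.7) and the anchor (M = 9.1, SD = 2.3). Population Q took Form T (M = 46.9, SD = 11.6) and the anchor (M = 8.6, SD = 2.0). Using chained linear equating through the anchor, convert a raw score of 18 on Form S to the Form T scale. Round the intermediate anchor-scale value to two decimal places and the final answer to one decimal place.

Form S → anchor (Population P): v = (2.3/13.7)(18 − 39.4) + 9.1 = 5.51
anchor → Form T (Population Q): y = (11.6/2.0)(5.51 − 8.6) + 46.9 = 29.0

29.0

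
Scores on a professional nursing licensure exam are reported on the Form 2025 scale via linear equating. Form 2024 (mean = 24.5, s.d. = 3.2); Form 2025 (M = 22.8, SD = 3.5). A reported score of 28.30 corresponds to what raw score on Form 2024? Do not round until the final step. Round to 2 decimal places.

29.53

Invert y = (SD_Y/SD_X)(x − M_X) + M_Y:
x = (SD_X/SD_Y)(y − M_Y) + M_X = (3.2/3.5)(28.30 − 22.8) + 24.5
x = 0.914286 × 5.500 + 24.5 = 29.53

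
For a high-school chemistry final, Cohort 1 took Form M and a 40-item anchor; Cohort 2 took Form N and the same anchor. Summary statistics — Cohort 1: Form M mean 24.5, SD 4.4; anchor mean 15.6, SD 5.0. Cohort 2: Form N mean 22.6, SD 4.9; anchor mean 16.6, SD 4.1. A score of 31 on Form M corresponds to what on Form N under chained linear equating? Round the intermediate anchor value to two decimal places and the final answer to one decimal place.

Form M → anchor (Cohort 1): v = (5.0/4.4)(31 − 24.5) + 15.6 = 22.99
anchor → Form N (Cohort 2): y = (4.9/4.1)(22.99 − 16.6) + 22.6 = 30.2

30.2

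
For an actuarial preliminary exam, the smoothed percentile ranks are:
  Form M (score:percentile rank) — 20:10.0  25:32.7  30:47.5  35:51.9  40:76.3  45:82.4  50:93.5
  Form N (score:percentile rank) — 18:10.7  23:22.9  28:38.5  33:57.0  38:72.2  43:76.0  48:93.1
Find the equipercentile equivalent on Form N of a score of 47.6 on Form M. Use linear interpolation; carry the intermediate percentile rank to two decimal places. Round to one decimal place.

46.6

PR of 47.6 on Form M: 82.4 + (47.6 − 45)/(50 − 45) × (93.5 − 82.4) = 88.17
On Form N, PR 88.17 falls between score 43 (PR 76.0) and 48 (PR 93.1).
Interpolate: 43 + (88.17 − 76.0)/(93.1 − 76.0) × (48 − 43) = 46.6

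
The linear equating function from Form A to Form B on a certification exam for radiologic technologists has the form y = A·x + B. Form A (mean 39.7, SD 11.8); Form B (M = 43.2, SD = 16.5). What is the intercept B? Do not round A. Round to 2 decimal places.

-12.31

A = SD_Y / SD_X = 16.5 / 11.8 = 1.398305
B = M_Y − A·M_X = 43.2 − 1.398305 × 39.7 = -12.31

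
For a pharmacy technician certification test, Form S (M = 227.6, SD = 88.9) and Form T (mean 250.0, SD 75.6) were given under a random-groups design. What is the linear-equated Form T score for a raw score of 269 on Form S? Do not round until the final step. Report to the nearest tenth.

Linear equating: y = (SD_Y/SD_X)(x − M_X) + M_Y
y = (75.6/88.9)(269 − 227.6) + 250.0
y = 0.850394 × 41.4 + 250.0 = 35.2063 + 250.0 = 285.2

285.2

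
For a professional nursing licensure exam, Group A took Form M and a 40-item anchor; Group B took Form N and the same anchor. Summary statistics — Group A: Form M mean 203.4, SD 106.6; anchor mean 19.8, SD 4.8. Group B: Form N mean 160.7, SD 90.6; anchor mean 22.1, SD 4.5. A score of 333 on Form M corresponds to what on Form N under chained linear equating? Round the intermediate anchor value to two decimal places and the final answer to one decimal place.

Form M → anchor (Group A): v = (4.8/106.6)(333 − 203.4) + 19.8 = 25.64
anchor → Form N (Group B): y = (90.6/4.5)(25.64 − 22.1) + 160.7 = 232.0

232.0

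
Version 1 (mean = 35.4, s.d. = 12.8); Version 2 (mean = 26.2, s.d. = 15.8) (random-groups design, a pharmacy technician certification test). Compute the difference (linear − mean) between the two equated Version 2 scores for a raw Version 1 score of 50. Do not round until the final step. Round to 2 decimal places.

Mean-equated: 50 + (26.2 − 35.4) = 40.80
Linear-equated: (15.8/12.8)(50 − 35.4) + 26.2 = 44.222
Difference = 44.222 − 40.80 = 3.42

3.42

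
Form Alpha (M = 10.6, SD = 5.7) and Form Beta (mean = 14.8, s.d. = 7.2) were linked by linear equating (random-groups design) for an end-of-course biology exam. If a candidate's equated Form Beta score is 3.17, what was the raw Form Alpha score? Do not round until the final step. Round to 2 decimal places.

1.39

Invert y = (SD_Y/SD_X)(x − M_X) + M_Y:
x = (SD_X/SD_Y)(y − M_Y) + M_X = (5.7/7.2)(3.17 − 14.8) + 10.6
x = 0.791667 × -11.630 + 10.6 = 1.39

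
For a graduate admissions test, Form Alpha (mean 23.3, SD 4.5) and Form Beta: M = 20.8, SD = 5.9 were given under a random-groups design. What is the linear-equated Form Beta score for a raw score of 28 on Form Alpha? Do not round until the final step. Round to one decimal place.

Linear equating: y = (SD_Y/SD_X)(x − M_X) + M_Y
y = (5.9/4.5)(28 − 23.3) + 20.8
y = 1.311111 × 4.7 + 20.8 = 6.1622 + 20.8 = 27.0

27.0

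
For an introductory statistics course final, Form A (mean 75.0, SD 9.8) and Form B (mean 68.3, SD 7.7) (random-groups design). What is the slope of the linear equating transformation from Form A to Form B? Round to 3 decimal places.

A = SD_Y / SD_X = 7.7 / 9.8 = 0.786

0.786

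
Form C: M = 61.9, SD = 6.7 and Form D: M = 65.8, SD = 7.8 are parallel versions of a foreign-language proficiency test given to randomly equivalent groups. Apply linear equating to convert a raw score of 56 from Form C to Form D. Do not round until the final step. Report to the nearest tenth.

Linear equating: y = (SD_Y/SD_X)(x − M_X) + M_Y
y = (7.8/6.7)(56 − 61.9) + 65.8
y = 1.164179 × -5.9 + 65.8 = -6.8687 + 65.8 = 58.9

58.9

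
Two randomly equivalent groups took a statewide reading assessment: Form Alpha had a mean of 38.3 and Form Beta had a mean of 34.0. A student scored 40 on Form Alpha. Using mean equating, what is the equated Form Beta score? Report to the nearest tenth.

35.7

Mean equating: y = x + (M_Y − M_X) = 40 + (34.0 − 38.3) = 35.7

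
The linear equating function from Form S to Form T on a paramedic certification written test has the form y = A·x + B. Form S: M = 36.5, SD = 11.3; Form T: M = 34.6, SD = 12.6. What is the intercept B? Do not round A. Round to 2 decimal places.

A = SD_Y / SD_X = 12.6 / 11.3 = 1.115044
B = M_Y − A·M_X = 34.6 − 1.115044 × 36.5 = -6.10

-6.10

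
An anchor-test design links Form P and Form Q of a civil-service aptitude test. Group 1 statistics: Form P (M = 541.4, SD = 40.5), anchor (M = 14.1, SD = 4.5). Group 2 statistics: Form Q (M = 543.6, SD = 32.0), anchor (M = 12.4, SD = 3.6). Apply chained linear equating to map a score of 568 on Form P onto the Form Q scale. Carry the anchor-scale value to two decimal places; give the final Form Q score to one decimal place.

Form P → anchor (Group 1): v = (4.5/40.5)(568 − 541.4) + 14.1 = 17.06
anchor → Form Q (Group 2): y = (32.0/3.6)(17.06 − 12.4) + 543.6 = 585.0

585.0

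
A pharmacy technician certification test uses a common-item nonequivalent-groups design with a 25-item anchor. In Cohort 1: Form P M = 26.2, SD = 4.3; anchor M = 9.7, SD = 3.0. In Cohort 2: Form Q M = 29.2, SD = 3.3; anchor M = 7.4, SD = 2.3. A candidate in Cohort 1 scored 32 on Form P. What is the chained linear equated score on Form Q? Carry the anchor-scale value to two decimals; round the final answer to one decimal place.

38.3

Form P → anchor (Cohort 1): v = (3.0/4.3)(32 − 26.2) + 9.7 = 13.75
anchor → Form Q (Cohort 2): y = (3.3/2.3)(13.75 − 7.4) + 29.2 = 38.3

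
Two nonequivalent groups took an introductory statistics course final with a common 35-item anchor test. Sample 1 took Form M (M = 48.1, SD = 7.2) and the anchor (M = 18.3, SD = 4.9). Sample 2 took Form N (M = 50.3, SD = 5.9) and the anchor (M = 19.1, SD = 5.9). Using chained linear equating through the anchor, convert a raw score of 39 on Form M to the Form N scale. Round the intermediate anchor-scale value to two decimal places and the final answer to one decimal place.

Form M → anchor (Sample 1): v = (4.9/7.2)(39 − 48.1) + 18.3 = 12.11
anchor → Form N (Sample 2): y = (5.9/5.9)(12.11 − 19.1) + 50.3 = 43.3

43.3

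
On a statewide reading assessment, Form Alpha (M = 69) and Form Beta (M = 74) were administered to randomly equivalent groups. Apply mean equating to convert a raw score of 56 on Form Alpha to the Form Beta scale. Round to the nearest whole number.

61

Mean equating: y = x + (M_Y − M_X) = 56 + (74 − 69) = 61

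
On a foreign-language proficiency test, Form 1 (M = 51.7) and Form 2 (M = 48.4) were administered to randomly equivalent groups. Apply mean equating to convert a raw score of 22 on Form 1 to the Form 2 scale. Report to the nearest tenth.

18.7

Mean equating: y = x + (M_Y − M_X) = 22 + (48.4 − 51.7) = 18.7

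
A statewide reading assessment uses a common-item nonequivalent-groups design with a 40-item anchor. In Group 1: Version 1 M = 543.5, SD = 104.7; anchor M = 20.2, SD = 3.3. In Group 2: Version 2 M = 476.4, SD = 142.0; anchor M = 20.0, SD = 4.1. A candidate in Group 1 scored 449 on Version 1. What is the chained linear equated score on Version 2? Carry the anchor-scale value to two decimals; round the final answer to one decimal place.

Version 1 → anchor (Group 1): v = (3.3/104.7)(449 − 543.5) + 20.2 = 17.22
anchor → Version 2 (Group 2): y = (142.0/4.1)(17.22 − 20.0) + 476.4 = 380.1

380.1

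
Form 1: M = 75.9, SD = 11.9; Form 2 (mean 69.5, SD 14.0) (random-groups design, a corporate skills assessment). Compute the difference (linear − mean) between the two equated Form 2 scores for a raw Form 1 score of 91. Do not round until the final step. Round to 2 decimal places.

2.66

Mean-equated: 91 + (69.5 − 75.9) = 84.60
Linear-equated: (14.0/11.9)(91 − 75.9) + 69.5 = 87.265
Difference = 87.265 − 84.60 = 2.66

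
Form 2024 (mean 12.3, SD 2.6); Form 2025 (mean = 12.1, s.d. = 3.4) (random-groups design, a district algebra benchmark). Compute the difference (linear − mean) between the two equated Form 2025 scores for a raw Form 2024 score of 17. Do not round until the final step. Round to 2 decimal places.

Mean-equated: 17 + (12.1 − 12.3) = 16.80
Linear-equated: (3.4/2.6)(17 − 12.3) + 12.1 = 18.246
Difference = 18.246 − 16.80 = 1.45

1.45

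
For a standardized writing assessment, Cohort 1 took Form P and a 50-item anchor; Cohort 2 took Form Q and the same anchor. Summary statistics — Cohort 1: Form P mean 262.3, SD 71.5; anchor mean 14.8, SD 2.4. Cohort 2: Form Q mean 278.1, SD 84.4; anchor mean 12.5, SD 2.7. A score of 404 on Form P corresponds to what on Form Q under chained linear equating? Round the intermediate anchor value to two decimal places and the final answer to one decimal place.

Form P → anchor (Cohort 1): v = (2.4/71.5)(404 − 262.3) + 14.8 = 19.56
anchor → Form Q (Cohort 2): y = (84.4/2.7)(19.56 − 12.5) + 278.1 = 498.8

498.8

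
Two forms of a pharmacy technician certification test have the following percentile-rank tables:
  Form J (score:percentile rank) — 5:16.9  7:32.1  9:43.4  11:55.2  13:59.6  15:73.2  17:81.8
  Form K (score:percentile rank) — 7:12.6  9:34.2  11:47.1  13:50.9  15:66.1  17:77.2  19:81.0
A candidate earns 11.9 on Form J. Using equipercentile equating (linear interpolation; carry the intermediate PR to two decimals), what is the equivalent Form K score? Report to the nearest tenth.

13.8

PR of 11.9 on Form J: 55.2 + (11.9 − 11)/(13 − 11) × (59.6 − 55.2) = 57.18
On Form K, PR 57.18 falls between score 13 (PR 50.9) and 15 (PR 66.1).
Interpolate: 13 + (57.18 − 50.9)/(66.1 − 50.9) × (15 − 13) = 13.8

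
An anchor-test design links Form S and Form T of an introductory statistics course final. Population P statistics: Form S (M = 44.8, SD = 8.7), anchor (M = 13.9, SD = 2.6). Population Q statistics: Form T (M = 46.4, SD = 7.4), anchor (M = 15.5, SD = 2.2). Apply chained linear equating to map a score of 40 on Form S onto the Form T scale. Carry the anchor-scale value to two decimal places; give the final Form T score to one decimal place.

Form S → anchor (Population P): v = (2.6/8.7)(40 − 44.8) + 13.9 = 12.47
anchor → Form T (Population Q): y = (7.4/2.2)(12.47 − 15.5) + 46.4 = 36.2

36.2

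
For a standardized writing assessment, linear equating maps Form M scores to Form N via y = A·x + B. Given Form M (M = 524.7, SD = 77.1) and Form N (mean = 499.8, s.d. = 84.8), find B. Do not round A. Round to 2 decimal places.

-77.30

A = SD_Y / SD_X = 84.8 / 77.1 = 1.099870
B = M_Y − A·M_X = 499.8 − 1.099870 × 524.7 = -77.30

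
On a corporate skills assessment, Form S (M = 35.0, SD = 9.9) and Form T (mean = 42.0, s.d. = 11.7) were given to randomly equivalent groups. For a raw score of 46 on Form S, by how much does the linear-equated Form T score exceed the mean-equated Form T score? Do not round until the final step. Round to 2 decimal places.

Mean-equated: 46 + (42.0 − 35.0) = 53.00
Linear-equated: (11.7/9.9)(46 − 35.0) + 42.0 = 55.000
Difference = 55.000 − 53.00 = 2.00

2.00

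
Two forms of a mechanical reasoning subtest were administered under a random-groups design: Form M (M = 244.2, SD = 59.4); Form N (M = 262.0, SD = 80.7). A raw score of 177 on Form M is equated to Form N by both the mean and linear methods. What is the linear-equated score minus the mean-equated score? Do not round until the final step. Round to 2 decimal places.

Mean-equated: 177 + (262.0 − 244.2) = 194.80
Linear-equated: (80.7/59.4)(177 − 244.2) + 262.0 = 170.703
Difference = 170.703 − 194.80 = -24.10

-24.10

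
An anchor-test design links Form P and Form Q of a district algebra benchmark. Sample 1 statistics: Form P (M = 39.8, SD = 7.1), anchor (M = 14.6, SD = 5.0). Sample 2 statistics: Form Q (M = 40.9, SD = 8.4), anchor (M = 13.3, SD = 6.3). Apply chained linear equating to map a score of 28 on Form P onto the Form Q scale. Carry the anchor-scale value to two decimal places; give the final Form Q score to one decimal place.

Form P → anchor (Sample 1): v = (5.0/7.1)(28 − 39.8) + 14.6 = 6.29
anchor → Form Q (Sample 2): y = (8.4/6.3)(6.29 − 13.3) + 40.9 = 31.6

31.6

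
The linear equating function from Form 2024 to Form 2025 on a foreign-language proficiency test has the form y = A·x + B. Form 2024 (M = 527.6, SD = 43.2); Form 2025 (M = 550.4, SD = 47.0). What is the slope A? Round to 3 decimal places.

A = SD_Y / SD_X = 47.0 / 43.2 = 1.088

1.088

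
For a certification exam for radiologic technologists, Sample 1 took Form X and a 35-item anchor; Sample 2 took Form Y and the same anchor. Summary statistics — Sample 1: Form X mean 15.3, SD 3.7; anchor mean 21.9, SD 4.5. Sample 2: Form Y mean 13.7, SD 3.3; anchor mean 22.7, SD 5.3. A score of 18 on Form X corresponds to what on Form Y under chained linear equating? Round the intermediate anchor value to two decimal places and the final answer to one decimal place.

15.2

Form X → anchor (Sample 1): v = (4.5/3.7)(18 − 15.3) + 21.9 = 25.18
anchor → Form Y (Sample 2): y = (3.3/5.3)(25.18 − 22.7) + 13.7 = 15.2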